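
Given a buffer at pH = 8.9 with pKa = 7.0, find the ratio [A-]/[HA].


[A-]/[HA] = 10^(pH - pKa)
= 10^(8.9 - 7.0)
= 79.4328

79.4328


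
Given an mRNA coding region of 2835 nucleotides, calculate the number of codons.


codons = nucleotides / 3
codons = 2835 / 3 = 945

945


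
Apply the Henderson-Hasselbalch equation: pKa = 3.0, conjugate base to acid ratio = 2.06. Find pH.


pH = pKa + log10([A-]/[HA])
pH = 3.0 + log10(2.06)
pH = 3.3139

3.3139


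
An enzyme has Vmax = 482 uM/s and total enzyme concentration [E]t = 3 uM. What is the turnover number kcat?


kcat = Vmax / [E]t
kcat = 482 / 3
kcat = 160.6667 s^-1

160.6667 s^-1


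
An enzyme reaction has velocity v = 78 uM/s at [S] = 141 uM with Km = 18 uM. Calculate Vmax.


Vmax = v * (Km + [S]) / [S]
Vmax = 78 * (18 + 141) / 141
Vmax = 87.9574 uM/s

87.9574 uM/s


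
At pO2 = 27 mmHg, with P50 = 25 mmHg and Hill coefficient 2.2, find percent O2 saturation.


Y = pO2^n / (P50^n + pO2^n)
Y = 27^2.2 / (25^2.2 + 27^2.2)
Y = 54.22%

54.22%


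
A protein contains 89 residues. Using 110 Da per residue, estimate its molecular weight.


MW = n_residues * 110 Da
MW = 89 * 110
MW = 9790 Da

9790 Da


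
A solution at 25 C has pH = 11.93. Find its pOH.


pOH = 14 - pH
pOH = 14 - 11.93
pOH = 2.07

2.07


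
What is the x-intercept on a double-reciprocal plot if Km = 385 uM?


x-intercept = -1/Km
= -1/385
= -0.0026 1/uM

-0.0026 1/uM


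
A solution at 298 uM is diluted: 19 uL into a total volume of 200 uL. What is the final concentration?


C2 = C1 * V1 / V2
C2 = 298 * 19 / 200
C2 = 28.31 uM

28.31 uM


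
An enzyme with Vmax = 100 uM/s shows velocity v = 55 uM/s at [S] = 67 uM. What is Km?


Km = [S] * (Vmax - v) / v
Km = 67 * (100 - 55) / 55
Km = 54.8182 uM

54.8182 uM


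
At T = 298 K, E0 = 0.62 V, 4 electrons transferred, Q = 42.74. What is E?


E = E0 - (RT/nF) * ln(Q)
E = 0.62 - (8.314 * 298 / (4 * 96485)) * ln(42.74)
E = 0.5959 V

0.5959 V


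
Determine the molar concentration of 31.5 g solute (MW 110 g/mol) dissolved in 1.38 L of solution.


C = (mass / MW) / volume
C = (31.5 / 110) / 1.38
C = 0.2075 M

0.2075 M


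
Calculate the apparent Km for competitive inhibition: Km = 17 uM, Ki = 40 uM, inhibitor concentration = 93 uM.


Km_app = Km * (1 + [I]/Ki)
Km_app = 17 * (1 + 93/40)
Km_app = 56.525 uM

56.525 uM


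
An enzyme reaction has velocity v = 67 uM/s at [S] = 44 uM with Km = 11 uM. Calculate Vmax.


Vmax = v * (Km + [S]) / [S]
Vmax = 67 * (11 + 44) / 44
Vmax = 83.75 uM/s

83.75 uM/s


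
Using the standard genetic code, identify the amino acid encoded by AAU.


Standard genetic code lookup.
Codon AAU -> Asn

Asn


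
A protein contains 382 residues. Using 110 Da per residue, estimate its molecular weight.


MW = n_residues * 110 Da
MW = 382 * 110
MW = 42020 Da

42020 Da


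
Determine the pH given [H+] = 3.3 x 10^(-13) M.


pH = -log10([H+])
pH = -log10(3.3 x 10^(-13))
pH = 12.4815

12.4815


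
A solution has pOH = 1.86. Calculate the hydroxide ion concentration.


[OH-] = 10^(-pOH)
[OH-] = 10^(-1.86)
[OH-] = 0.0138 M

0.0138 M


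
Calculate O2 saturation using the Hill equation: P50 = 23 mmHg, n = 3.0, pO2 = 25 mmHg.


Y = pO2^n / (P50^n + pO2^n)
Y = 25^3.0 / (23^3.0 + 25^3.0)
Y = 56.22%

56.22%


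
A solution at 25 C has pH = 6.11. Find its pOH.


pOH = 14 - pH
pOH = 14 - 6.11
pOH = 7.89

7.89


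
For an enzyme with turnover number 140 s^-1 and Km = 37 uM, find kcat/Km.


Catalytic efficiency = kcat / Km
= 140 / 37
= 3.7838 uM^-1*s^-1

3.7838 uM^-1*s^-1


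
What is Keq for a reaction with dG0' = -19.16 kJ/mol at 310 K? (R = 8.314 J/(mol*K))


Keq = exp(-dG0 * 1000 / (R * T))
Keq = exp(-(-19.16) * 1000 / (8.314 * 310))
Keq = 1692.6001

1692.6001


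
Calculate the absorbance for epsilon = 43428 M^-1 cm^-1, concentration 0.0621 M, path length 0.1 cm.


A = epsilon * c * l
A = 43428 * 0.0621 * 0.1
A = 269.6879

269.6879


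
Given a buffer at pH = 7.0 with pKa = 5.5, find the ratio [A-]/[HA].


[A-]/[HA] = 10^(pH - pKa)
= 10^(7.0 - 5.5)
= 31.6228

31.6228


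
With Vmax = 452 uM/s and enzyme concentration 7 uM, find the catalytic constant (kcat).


kcat = Vmax / [E]t
kcat = 452 / 7
kcat = 64.5714 s^-1

64.5714 s^-1


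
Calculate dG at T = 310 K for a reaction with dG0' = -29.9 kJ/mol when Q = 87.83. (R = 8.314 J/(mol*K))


dG = dG0' + RT * ln(Q) / 1000
dG = -29.9 + 8.314 * 310 * ln(87.83) / 1000
dG = -18.3654 kJ/mol

-18.3654 kJ/mol


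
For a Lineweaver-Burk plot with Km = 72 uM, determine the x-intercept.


x-intercept = -1/Km
= -1/72
= -0.0139 1/uM

-0.0139 1/uM


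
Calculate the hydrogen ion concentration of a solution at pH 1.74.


[H+] = 10^(-pH)
[H+] = 10^(-1.74)
[H+] = 0.0182 M

0.0182 M


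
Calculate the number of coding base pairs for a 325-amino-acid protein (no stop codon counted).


Each amino acid = 1 codon = 3 bp
bp = 325 * 3 = 975 bp

975 bp


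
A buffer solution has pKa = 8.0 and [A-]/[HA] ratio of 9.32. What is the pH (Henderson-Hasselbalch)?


pH = pKa + log10([A-]/[HA])
pH = 8.0 + log10(9.32)
pH = 8.9694

8.9694


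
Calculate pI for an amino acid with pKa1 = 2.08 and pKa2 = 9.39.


pI = (pKa1 + pKa2) / 2
pI = (2.08 + 9.39) / 2
pI = 5.735

5.735


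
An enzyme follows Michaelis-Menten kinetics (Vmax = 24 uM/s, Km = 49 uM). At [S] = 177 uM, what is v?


v = Vmax * [S] / (Km + [S])
v = 24 * 177 / (49 + 177)
v = 18.7965 uM/s

18.7965 uM/s


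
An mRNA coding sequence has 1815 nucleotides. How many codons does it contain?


codons = nucleotides / 3
codons = 1815 / 3 = 605

605


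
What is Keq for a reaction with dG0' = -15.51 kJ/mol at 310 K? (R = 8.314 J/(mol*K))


Keq = exp(-dG0 * 1000 / (R * T))
Keq = exp(-(-15.51) * 1000 / (8.314 * 310))
Keq = 410.6874

410.6874


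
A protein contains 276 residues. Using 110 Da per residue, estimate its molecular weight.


MW = n_residues * 110 Da
MW = 276 * 110
MW = 30360 Da

30360 Da


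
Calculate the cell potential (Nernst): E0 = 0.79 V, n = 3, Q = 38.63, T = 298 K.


E = E0 - (RT/nF) * ln(Q)
E = 0.79 - (8.314 * 298 / (3 * 96485)) * ln(38.63)
E = 0.7587 V

0.7587 V


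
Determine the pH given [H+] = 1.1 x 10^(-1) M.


pH = -log10([H+])
pH = -log10(1.1 x 10^(-1))
pH = 0.9586

0.9586


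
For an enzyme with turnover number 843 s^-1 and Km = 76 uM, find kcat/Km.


Catalytic efficiency = kcat / Km
= 843 / 76
= 11.0921 uM^-1*s^-1

11.0921 uM^-1*s^-1


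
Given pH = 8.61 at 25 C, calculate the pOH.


pOH = 14 - pH
pOH = 14 - 8.61
pOH = 5.39

5.39


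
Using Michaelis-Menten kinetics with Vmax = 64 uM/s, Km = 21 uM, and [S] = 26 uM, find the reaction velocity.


v = Vmax * [S] / (Km + [S])
v = 64 * 26 / (21 + 26)
v = 35.4043 uM/s

35.4043 uM/s


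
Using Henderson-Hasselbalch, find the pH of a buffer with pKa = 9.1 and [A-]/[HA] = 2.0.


pH = pKa + log10([A-]/[HA])
pH = 9.1 + log10(2.0)
pH = 9.401

9.401


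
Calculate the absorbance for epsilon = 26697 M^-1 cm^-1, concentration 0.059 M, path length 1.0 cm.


A = epsilon * c * l
A = 26697 * 0.059 * 1.0
A = 1575.123

1575.123


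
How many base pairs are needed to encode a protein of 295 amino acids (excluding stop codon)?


Each amino acid = 1 codon = 3 bp
bp = 295 * 3 = 885 bp

885 bp


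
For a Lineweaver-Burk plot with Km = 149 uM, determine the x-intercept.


x-intercept = -1/Km
= -1/149
= -0.0067 1/uM

-0.0067 1/uM


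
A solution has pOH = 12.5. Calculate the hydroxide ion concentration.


[OH-] = 10^(-pOH)
[OH-] = 10^(-12.5)
[OH-] = 3.162e-13 M

3.162e-13 M


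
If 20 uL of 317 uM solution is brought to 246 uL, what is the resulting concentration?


C2 = C1 * V1 / V2
C2 = 317 * 20 / 246
C2 = 25.7724 uM

25.7724 uM


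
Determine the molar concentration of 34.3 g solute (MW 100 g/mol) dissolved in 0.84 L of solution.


C = (mass / MW) / volume
C = (34.3 / 100) / 0.84
C = 0.4083 M

0.4083 M


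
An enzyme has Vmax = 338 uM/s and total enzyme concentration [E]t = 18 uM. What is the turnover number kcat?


kcat = Vmax / [E]t
kcat = 338 / 18
kcat = 18.7778 s^-1

18.7778 s^-1


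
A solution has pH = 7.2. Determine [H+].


[H+] = 10^(-pH)
[H+] = 10^(-7.2)
[H+] = 6.310e-08 M

6.310e-08 M


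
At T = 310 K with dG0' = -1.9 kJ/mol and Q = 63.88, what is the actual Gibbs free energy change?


dG = dG0' + RT * ln(Q) / 1000
dG = -1.9 + 8.314 * 310 * ln(63.88) / 1000
dG = 8.814 kJ/mol

8.814 kJ/mol


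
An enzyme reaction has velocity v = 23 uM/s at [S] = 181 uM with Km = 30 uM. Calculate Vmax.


Vmax = v * (Km + [S]) / [S]
Vmax = 23 * (30 + 181) / 181
Vmax = 26.8122 uM/s

26.8122 uM/s


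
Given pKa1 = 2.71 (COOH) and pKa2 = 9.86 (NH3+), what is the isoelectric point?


pI = (pKa1 + pKa2) / 2
pI = (2.71 + 9.86) / 2
pI = 6.285

6.285


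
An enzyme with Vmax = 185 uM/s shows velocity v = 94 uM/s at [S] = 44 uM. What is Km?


Km = [S] * (Vmax - v) / v
Km = 44 * (185 - 94) / 94
Km = 42.5957 uM

42.5957 uM


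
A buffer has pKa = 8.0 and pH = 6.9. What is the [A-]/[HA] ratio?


[A-]/[HA] = 10^(pH - pKa)
= 10^(6.9 - 8.0)
= 0.0794

0.0794


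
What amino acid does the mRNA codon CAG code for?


Standard genetic code lookup.
Codon CAG -> Gln

Gln


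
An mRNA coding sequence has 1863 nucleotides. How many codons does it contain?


codons = nucleotides / 3
codons = 1863 / 3 = 621

621


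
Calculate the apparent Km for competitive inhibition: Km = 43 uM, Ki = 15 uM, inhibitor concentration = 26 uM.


Km_app = Km * (1 + [I]/Ki)
Km_app = 43 * (1 + 26/15)
Km_app = 117.5333 uM

117.5333 uM


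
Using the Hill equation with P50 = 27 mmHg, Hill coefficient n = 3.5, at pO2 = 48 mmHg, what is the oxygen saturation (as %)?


Y = pO2^n / (P50^n + pO2^n)
Y = 48^3.5 / (27^3.5 + 48^3.5)
Y = 88.22%

88.22%


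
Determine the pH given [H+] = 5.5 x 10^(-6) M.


pH = -log10([H+])
pH = -log10(5.5 x 10^(-6))
pH = 5.2596

5.2596


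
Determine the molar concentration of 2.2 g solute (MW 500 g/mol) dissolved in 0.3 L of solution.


C = (mass / MW) / volume
C = (2.2 / 500) / 0.3
C = 0.0147 M

0.0147 M


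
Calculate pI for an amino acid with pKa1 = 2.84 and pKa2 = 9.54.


pI = (pKa1 + pKa2) / 2
pI = (2.84 + 9.54) / 2
pI = 6.19

6.19


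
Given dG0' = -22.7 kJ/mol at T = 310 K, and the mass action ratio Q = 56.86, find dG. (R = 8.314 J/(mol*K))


dG = dG0' + RT * ln(Q) / 1000
dG = -22.7 + 8.314 * 310 * ln(56.86) / 1000
dG = -12.286 kJ/mol

-12.286 kJ/mol


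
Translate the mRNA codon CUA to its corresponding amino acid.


Standard genetic code lookup.
Codon CUA -> Leu

Leu


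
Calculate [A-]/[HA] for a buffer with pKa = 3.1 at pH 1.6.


[A-]/[HA] = 10^(pH - pKa)
= 10^(1.6 - 3.1)
= 0.0316

0.0316


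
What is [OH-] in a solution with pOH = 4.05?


[OH-] = 10^(-pOH)
[OH-] = 10^(-4.05)
[OH-] = 8.913e-05 M

8.913e-05 M


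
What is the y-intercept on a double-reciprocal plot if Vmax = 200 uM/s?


y-intercept = 1/Vmax
= 1/200
= 0.005 s/uM

0.005 s/uM


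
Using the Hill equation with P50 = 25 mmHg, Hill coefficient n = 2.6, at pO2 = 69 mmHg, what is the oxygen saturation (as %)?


Y = pO2^n / (P50^n + pO2^n)
Y = 69^2.6 / (25^2.6 + 69^2.6)
Y = 93.34%

93.34%


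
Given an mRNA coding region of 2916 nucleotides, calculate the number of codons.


codons = nucleotides / 3
codons = 2916 / 3 = 972

972


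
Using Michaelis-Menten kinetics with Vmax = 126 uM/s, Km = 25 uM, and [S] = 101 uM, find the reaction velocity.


v = Vmax * [S] / (Km + [S])
v = 126 * 101 / (25 + 101)
v = 101.0 uM/s

101.0 uM/s


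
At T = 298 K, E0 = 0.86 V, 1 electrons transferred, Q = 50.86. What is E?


E = E0 - (RT/nF) * ln(Q)
E = 0.86 - (8.314 * 298 / (1 * 96485)) * ln(50.86)
E = 0.7591 V

0.7591 V


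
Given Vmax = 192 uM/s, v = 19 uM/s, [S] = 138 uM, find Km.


Km = [S] * (Vmax - v) / v
Km = 138 * (192 - 19) / 19
Km = 1256.5263 uM

1256.5263 uM


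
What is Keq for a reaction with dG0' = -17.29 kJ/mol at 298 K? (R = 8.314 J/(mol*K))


Keq = exp(-dG0 * 1000 / (R * T))
Keq = exp(-(-17.29) * 1000 / (8.314 * 298))
Keq = 1073.4215

1073.4215


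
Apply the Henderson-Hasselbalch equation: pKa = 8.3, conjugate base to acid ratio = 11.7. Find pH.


pH = pKa + log10([A-]/[HA])
pH = 8.3 + log10(11.7)
pH = 9.3682

9.3682


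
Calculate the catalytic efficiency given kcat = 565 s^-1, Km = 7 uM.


Catalytic efficiency = kcat / Km
= 565 / 7
= 80.7143 uM^-1*s^-1

80.7143 uM^-1*s^-1


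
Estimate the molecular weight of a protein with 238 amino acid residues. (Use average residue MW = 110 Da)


MW = n_residues * 110 Da
MW = 238 * 110
MW = 26180 Da

26180 Da


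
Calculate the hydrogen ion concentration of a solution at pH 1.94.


[H+] = 10^(-pH)
[H+] = 10^(-1.94)
[H+] = 0.0115 M

0.0115 M


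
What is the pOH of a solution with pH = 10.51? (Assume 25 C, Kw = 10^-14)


pOH = 14 - pH
pOH = 14 - 10.51
pOH = 3.49

3.49


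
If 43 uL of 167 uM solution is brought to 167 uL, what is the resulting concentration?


C2 = C1 * V1 / V2
C2 = 167 * 43 / 167
C2 = 43.0 uM

43.0 uM


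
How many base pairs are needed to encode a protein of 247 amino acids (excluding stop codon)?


Each amino acid = 1 codon = 3 bp
bp = 247 * 3 = 741 bp

741 bp


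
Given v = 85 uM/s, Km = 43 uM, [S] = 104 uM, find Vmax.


Vmax = v * (Km + [S]) / [S]
Vmax = 85 * (43 + 104) / 104
Vmax = 120.1442 uM/s

120.1442 uM/s


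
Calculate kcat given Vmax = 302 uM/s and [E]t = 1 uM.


kcat = Vmax / [E]t
kcat = 302 / 1
kcat = 302.0 s^-1

302.0 s^-1


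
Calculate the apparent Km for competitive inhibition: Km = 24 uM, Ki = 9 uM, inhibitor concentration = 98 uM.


Km_app = Km * (1 + [I]/Ki)
Km_app = 24 * (1 + 98/9)
Km_app = 285.3333 uM

285.3333 uM


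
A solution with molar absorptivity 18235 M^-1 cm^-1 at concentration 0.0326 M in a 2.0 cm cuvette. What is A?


A = epsilon * c * l
A = 18235 * 0.0326 * 2.0
A = 1188.922

1188.922


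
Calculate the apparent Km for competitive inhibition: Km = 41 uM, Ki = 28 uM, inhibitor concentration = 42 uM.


Km_app = Km * (1 + [I]/Ki)
Km_app = 41 * (1 + 42/28)
Km_app = 102.5 uM

102.5 uM


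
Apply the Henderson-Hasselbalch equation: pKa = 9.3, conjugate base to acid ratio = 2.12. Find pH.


pH = pKa + log10([A-]/[HA])
pH = 9.3 + log10(2.12)
pH = 9.6263

9.6263


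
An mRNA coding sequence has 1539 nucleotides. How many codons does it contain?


codons = nucleotides / 3
codons = 1539 / 3 = 513

513


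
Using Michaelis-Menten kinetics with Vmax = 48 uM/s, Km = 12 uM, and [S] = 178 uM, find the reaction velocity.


v = Vmax * [S] / (Km + [S])
v = 48 * 178 / (12 + 178)
v = 44.9684 uM/s

44.9684 uM/s


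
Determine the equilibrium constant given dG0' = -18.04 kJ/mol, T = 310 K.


Keq = exp(-dG0 * 1000 / (R * T))
Keq = exp(-(-18.04) * 1000 / (8.314 * 310))
Keq = 1096.0461

1096.0461


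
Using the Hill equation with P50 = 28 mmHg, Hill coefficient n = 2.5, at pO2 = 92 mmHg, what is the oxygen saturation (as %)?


Y = pO2^n / (P50^n + pO2^n)
Y = 92^2.5 / (28^2.5 + 92^2.5)
Y = 95.14%

95.14%


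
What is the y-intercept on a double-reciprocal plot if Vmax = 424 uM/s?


y-intercept = 1/Vmax
= 1/424
= 0.0024 s/uM

0.0024 s/uM


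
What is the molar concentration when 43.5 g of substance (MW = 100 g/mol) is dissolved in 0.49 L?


C = (mass / MW) / volume
C = (43.5 / 100) / 0.49
C = 0.8878 M

0.8878 M


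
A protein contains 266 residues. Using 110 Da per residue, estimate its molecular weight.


MW = n_residues * 110 Da
MW = 266 * 110
MW = 29260 Da

29260 Da


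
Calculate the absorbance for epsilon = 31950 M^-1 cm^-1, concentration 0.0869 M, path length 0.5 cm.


A = epsilon * c * l
A = 31950 * 0.0869 * 0.5
A = 1388.2275

1388.2275


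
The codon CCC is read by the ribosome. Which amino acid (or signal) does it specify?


Standard genetic code lookup.
Codon CCC -> Pro

Pro


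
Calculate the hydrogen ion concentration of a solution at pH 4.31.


[H+] = 10^(-pH)
[H+] = 10^(-4.31)
[H+] = 4.898e-05 M

4.898e-05 M


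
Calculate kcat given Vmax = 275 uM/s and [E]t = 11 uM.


kcat = Vmax / [E]t
kcat = 275 / 11
kcat = 25.0 s^-1

25.0 s^-1


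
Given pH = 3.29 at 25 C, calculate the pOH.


pOH = 14 - pH
pOH = 14 - 3.29
pOH = 10.71

10.71


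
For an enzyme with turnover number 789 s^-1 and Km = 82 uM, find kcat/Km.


Catalytic efficiency = kcat / Km
= 789 / 82
= 9.622 uM^-1*s^-1

9.622 uM^-1*s^-1


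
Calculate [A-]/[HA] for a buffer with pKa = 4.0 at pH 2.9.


[A-]/[HA] = 10^(pH - pKa)
= 10^(2.9 - 4.0)
= 0.0794

0.0794


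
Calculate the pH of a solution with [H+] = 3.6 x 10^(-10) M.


pH = -log10([H+])
pH = -log10(3.6 x 10^(-10))
pH = 9.4437

9.4437


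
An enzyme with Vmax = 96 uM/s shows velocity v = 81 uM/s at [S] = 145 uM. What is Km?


Km = [S] * (Vmax - v) / v
Km = 145 * (96 - 81) / 81
Km = 26.8519 uM

26.8519 uM


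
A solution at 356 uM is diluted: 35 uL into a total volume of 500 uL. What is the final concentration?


C2 = C1 * V1 / V2
C2 = 356 * 35 / 500
C2 = 24.92 uM

24.92 uM


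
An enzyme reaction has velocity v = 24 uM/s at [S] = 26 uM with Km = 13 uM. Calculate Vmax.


Vmax = v * (Km + [S]) / [S]
Vmax = 24 * (13 + 26) / 26
Vmax = 36.0 uM/s

36.0 uM/s


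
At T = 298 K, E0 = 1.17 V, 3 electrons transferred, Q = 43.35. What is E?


E = E0 - (RT/nF) * ln(Q)
E = 1.17 - (8.314 * 298 / (3 * 96485)) * ln(43.35)
E = 1.1377 V

1.1377 V


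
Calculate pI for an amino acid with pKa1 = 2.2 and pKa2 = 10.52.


pI = (pKa1 + pKa2) / 2
pI = (2.2 + 10.52) / 2
pI = 6.36

6.36


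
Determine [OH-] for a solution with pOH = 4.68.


[OH-] = 10^(-pOH)
[OH-] = 10^(-4.68)
[OH-] = 2.089e-05 M

2.089e-05 M


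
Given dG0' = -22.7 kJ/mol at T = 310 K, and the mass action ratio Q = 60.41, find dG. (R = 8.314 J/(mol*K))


dG = dG0' + RT * ln(Q) / 1000
dG = -22.7 + 8.314 * 310 * ln(60.41) / 1000
dG = -12.1299 kJ/mol

-12.1299 kJ/mol


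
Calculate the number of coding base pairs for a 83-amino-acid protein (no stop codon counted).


Each amino acid = 1 codon = 3 bp
bp = 83 * 3 = 249 bp

249 bp


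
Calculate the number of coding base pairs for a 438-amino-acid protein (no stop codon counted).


Each amino acid = 1 codon = 3 bp
bp = 438 * 3 = 1314 bp

1314 bp


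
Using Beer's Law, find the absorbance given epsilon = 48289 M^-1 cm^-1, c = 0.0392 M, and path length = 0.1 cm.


A = epsilon * c * l
A = 48289 * 0.0392 * 0.1
A = 189.2929

189.2929


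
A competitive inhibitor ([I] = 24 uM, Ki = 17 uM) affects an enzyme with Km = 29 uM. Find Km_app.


Km_app = Km * (1 + [I]/Ki)
Km_app = 29 * (1 + 24/17)
Km_app = 69.9412 uM

69.9412 uM


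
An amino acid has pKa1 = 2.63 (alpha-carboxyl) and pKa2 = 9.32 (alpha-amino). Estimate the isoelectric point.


pI = (pKa1 + pKa2) / 2
pI = (2.63 + 9.32) / 2
pI = 5.975

5.975


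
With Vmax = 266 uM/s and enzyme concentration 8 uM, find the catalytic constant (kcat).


kcat = Vmax / [E]t
kcat = 266 / 8
kcat = 33.25 s^-1

33.25 s^-1


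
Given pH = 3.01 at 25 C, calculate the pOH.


pOH = 14 - pH
pOH = 14 - 3.01
pOH = 10.99

10.99


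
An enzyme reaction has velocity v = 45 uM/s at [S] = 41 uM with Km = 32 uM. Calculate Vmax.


Vmax = v * (Km + [S]) / [S]
Vmax = 45 * (32 + 41) / 41
Vmax = 80.122 uM/s

80.122 uM/s


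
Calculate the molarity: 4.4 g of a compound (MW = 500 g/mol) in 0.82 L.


C = (mass / MW) / volume
C = (4.4 / 500) / 0.82
C = 0.0107 M

0.0107 M


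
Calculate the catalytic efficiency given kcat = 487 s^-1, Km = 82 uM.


Catalytic efficiency = kcat / Km
= 487 / 82
= 5.939 uM^-1*s^-1

5.939 uM^-1*s^-1


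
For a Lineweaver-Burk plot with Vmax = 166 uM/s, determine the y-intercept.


y-intercept = 1/Vmax
= 1/166
= 0.006 s/uM

0.006 s/uM


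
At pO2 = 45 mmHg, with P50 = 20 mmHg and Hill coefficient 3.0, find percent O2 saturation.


Y = pO2^n / (P50^n + pO2^n)
Y = 45^3.0 / (20^3.0 + 45^3.0)
Y = 91.93%

91.93%


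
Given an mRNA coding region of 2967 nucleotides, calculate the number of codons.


codons = nucleotides / 3
codons = 2967 / 3 = 989

989


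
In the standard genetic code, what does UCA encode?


Standard genetic code lookup.
Codon UCA -> Ser

Ser


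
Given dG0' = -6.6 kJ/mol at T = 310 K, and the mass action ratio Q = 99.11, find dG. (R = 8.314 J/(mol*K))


dG = dG0' + RT * ln(Q) / 1000
dG = -6.6 + 8.314 * 310 * ln(99.11) / 1000
dG = 5.246 kJ/mol

5.246 kJ/mol


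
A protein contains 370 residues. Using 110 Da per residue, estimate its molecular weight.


MW = n_residues * 110 Da
MW = 370 * 110
MW = 40700 Da

40700 Da


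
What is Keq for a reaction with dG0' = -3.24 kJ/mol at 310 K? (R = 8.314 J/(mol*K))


Keq = exp(-dG0 * 1000 / (R * T))
Keq = exp(-(-3.24) * 1000 / (8.314 * 310))
Keq = 3.5152

3.5152


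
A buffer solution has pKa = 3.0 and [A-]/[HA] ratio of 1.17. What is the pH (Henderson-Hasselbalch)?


pH = pKa + log10([A-]/[HA])
pH = 3.0 + log10(1.17)
pH = 3.0682

3.0682


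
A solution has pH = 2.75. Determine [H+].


[H+] = 10^(-pH)
[H+] = 10^(-2.75)
[H+] = 0.0018 M

0.0018 M


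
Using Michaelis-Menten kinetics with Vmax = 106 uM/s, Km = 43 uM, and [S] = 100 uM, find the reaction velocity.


v = Vmax * [S] / (Km + [S])
v = 106 * 100 / (43 + 100)
v = 74.1259 uM/s

74.1259 uM/s


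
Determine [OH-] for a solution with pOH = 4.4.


[OH-] = 10^(-pOH)
[OH-] = 10^(-4.4)
[OH-] = 3.981e-05 M

3.981e-05 M


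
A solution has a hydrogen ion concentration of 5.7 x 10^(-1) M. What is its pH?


pH = -log10([H+])
pH = -log10(5.7 x 10^(-1))
pH = 0.2441

0.2441


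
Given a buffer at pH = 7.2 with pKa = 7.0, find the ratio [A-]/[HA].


[A-]/[HA] = 10^(pH - pKa)
= 10^(7.2 - 7.0)
= 1.5849

1.5849


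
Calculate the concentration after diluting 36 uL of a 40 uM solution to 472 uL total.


C2 = C1 * V1 / V2
C2 = 40 * 36 / 472
C2 = 3.0508 uM

3.0508 uM


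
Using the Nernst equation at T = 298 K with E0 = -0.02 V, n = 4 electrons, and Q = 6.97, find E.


E = E0 - (RT/nF) * ln(Q)
E = -0.02 - (8.314 * 298 / (4 * 96485)) * ln(6.97)
E = -0.0325 V

-0.0325 V


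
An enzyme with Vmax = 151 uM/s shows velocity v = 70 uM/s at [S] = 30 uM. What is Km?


Km = [S] * (Vmax - v) / v
Km = 30 * (151 - 70) / 70
Km = 34.7143 uM

34.7143 uM


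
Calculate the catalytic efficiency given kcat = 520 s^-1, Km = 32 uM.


Catalytic efficiency = kcat / Km
= 520 / 32
= 16.25 uM^-1*s^-1

16.25 uM^-1*s^-1


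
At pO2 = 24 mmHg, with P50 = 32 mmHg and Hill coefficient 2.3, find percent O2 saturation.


Y = pO2^n / (P50^n + pO2^n)
Y = 24^2.3 / (32^2.3 + 24^2.3)
Y = 34.04%

34.04%


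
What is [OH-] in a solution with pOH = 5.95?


[OH-] = 10^(-pOH)
[OH-] = 10^(-5.95)
[OH-] = 1.122e-06 M

1.122e-06 M


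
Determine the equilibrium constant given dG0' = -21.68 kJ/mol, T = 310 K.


Keq = exp(-dG0 * 1000 / (R * T))
Keq = exp(-(-21.68) * 1000 / (8.314 * 310))
Keq = 4499.7332

4499.7332


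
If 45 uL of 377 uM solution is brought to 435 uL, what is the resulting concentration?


C2 = C1 * V1 / V2
C2 = 377 * 45 / 435
C2 = 39.0 uM

39.0 uM


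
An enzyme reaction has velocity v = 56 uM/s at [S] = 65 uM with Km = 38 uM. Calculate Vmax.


Vmax = v * (Km + [S]) / [S]
Vmax = 56 * (38 + 65) / 65
Vmax = 88.7385 uM/s

88.7385 uM/s


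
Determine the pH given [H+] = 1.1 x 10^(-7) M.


pH = -log10([H+])
pH = -log10(1.1 x 10^(-7))
pH = 6.9586

6.9586


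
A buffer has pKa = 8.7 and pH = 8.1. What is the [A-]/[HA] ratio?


[A-]/[HA] = 10^(pH - pKa)
= 10^(8.1 - 8.7)
= 0.2512

0.2512


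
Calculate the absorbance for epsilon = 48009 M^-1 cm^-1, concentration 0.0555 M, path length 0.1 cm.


A = epsilon * c * l
A = 48009 * 0.0555 * 0.1
A = 266.45

266.45


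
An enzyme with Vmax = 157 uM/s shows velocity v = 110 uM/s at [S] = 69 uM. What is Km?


Km = [S] * (Vmax - v) / v
Km = 69 * (157 - 110) / 110
Km = 29.4818 uM

29.4818 uM


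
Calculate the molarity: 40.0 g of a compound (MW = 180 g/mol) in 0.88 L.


C = (mass / MW) / volume
C = (40.0 / 180) / 0.88
C = 0.2525 M

0.2525 M


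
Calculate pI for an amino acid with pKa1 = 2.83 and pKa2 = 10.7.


pI = (pKa1 + pKa2) / 2
pI = (2.83 + 10.7) / 2
pI = 6.765

6.765


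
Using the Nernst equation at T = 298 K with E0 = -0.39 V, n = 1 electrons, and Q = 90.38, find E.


E = E0 - (RT/nF) * ln(Q)
E = -0.39 - (8.314 * 298 / (1 * 96485)) * ln(90.38)
E = -0.5057 V

-0.5057 V


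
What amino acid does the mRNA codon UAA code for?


Standard genetic code lookup.
Codon UAA -> Stop

Stop


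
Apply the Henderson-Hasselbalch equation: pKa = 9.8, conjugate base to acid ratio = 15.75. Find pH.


pH = pKa + log10([A-]/[HA])
pH = 9.8 + log10(15.75)
pH = 10.9973

10.9973


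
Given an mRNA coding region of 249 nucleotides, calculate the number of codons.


codons = nucleotides / 3
codons = 249 / 3 = 83

83


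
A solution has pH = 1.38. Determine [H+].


[H+] = 10^(-pH)
[H+] = 10^(-1.38)
[H+] = 0.0417 M

0.0417 M


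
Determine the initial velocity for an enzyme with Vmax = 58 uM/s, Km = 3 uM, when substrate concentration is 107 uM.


v = Vmax * [S] / (Km + [S])
v = 58 * 107 / (3 + 107)
v = 56.4182 uM/s

56.4182 uM/s


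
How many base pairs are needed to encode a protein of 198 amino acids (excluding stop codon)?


Each amino acid = 1 codon = 3 bp
bp = 198 * 3 = 594 bp

594 bp


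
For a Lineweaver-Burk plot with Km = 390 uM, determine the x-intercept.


x-intercept = -1/Km
= -1/390
= -0.0026 1/uM

-0.0026 1/uM


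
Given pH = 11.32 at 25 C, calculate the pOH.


pOH = 14 - pH
pOH = 14 - 11.32
pOH = 2.68

2.68


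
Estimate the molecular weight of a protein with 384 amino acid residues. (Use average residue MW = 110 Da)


MW = n_residues * 110 Da
MW = 384 * 110
MW = 42240 Da

42240 Da


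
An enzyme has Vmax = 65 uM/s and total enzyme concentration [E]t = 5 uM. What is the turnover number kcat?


kcat = Vmax / [E]t
kcat = 65 / 5
kcat = 13.0 s^-1

13.0 s^-1


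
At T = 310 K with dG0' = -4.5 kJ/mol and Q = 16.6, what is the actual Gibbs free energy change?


dG = dG0' + RT * ln(Q) / 1000
dG = -4.5 + 8.314 * 310 * ln(16.6) / 1000
dG = 2.7408 kJ/mol

2.7408 kJ/mol


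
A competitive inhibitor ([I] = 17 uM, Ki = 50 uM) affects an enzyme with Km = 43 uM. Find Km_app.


Km_app = Km * (1 + [I]/Ki)
Km_app = 43 * (1 + 17/50)
Km_app = 57.62 uM

57.62 uM


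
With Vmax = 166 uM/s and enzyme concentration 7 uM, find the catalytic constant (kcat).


kcat = Vmax / [E]t
kcat = 166 / 7
kcat = 23.7143 s^-1

23.7143 s^-1


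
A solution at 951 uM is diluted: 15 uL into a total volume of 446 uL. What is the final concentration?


C2 = C1 * V1 / V2
C2 = 951 * 15 / 446
C2 = 31.9843 uM

31.9843 uM


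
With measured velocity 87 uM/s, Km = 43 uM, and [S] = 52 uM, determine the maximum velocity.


Vmax = v * (Km + [S]) / [S]
Vmax = 87 * (43 + 52) / 52
Vmax = 158.9423 uM/s

158.9423 uM/s


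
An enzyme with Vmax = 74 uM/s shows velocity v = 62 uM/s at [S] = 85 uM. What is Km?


Km = [S] * (Vmax - v) / v
Km = 85 * (74 - 62) / 62
Km = 16.4516 uM

16.4516 uM


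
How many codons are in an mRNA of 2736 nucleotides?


codons = nucleotides / 3
codons = 2736 / 3 = 912

912


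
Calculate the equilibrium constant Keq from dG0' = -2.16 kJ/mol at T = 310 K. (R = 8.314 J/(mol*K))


Keq = exp(-dG0 * 1000 / (R * T))
Keq = exp(-(-2.16) * 1000 / (8.314 * 310))
Keq = 2.3119

2.3119


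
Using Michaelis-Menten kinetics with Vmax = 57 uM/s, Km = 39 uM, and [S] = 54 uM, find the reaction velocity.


v = Vmax * [S] / (Km + [S])
v = 57 * 54 / (39 + 54)
v = 33.0968 uM/s

33.0968 uM/s


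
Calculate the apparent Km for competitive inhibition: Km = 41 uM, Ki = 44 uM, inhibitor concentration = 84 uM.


Km_app = Km * (1 + [I]/Ki)
Km_app = 41 * (1 + 84/44)
Km_app = 119.2727 uM

119.2727 uM


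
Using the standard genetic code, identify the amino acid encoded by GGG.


Standard genetic code lookup.
Codon GGG -> Gly

Gly


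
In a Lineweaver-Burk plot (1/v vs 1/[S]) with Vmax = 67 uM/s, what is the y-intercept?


y-intercept = 1/Vmax
= 1/67
= 0.0149 s/uM

0.0149 s/uM


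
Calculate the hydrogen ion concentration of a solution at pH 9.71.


[H+] = 10^(-pH)
[H+] = 10^(-9.71)
[H+] = 1.950e-10 M

1.950e-10 M


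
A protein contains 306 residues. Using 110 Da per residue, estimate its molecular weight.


MW = n_residues * 110 Da
MW = 306 * 110
MW = 33660 Da

33660 Da


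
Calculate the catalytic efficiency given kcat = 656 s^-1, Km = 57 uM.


Catalytic efficiency = kcat / Km
= 656 / 57
= 11.5088 uM^-1*s^-1

11.5088 uM^-1*s^-1


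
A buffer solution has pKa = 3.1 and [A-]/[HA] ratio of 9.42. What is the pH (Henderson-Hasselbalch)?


pH = pKa + log10([A-]/[HA])
pH = 3.1 + log10(9.42)
pH = 4.0741

4.0741


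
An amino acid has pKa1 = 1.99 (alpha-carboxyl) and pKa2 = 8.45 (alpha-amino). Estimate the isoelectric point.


pI = (pKa1 + pKa2) / 2
pI = (1.99 + 8.45) / 2
pI = 5.22

5.22


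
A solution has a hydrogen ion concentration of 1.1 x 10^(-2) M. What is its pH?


pH = -log10([H+])
pH = -log10(1.1 x 10^(-2))
pH = 1.9586

1.9586


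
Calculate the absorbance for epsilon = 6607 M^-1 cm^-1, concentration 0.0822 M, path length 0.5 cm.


A = epsilon * c * l
A = 6607 * 0.0822 * 0.5
A = 271.5477

271.5477


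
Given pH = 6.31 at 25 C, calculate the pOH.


pOH = 14 - pH
pOH = 14 - 6.31
pOH = 7.69

7.69


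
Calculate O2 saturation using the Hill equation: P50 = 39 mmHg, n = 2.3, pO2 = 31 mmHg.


Y = pO2^n / (P50^n + pO2^n)
Y = 31^2.3 / (39^2.3 + 31^2.3)
Y = 37.1%

37.1%


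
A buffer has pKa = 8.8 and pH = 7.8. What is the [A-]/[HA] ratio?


[A-]/[HA] = 10^(pH - pKa)
= 10^(7.8 - 8.8)
= 0.1

0.1


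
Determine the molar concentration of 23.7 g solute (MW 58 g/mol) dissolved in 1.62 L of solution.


C = (mass / MW) / volume
C = (23.7 / 58) / 1.62
C = 0.2522 M

0.2522 M


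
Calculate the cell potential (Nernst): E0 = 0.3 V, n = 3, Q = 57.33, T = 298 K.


E = E0 - (RT/nF) * ln(Q)
E = 0.3 - (8.314 * 298 / (3 * 96485)) * ln(57.33)
E = 0.2653 V

0.2653 V


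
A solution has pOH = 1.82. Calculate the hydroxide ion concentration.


[OH-] = 10^(-pOH)
[OH-] = 10^(-1.82)
[OH-] = 0.0151 M

0.0151 M


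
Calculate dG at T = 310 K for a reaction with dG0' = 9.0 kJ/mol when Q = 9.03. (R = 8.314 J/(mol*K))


dG = dG0' + RT * ln(Q) / 1000
dG = 9.0 + 8.314 * 310 * ln(9.03) / 1000
dG = 14.6716 kJ/mol

14.6716 kJ/mol


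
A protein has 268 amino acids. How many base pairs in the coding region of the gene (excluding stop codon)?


Each amino acid = 1 codon = 3 bp
bp = 268 * 3 = 804 bp

804 bp


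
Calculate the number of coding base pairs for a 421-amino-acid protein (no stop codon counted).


Each amino acid = 1 codon = 3 bp
bp = 421 * 3 = 1263 bp

1263 bp


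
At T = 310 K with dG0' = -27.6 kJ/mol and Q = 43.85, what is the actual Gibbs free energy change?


dG = dG0' + RT * ln(Q) / 1000
dG = -27.6 + 8.314 * 310 * ln(43.85) / 1000
dG = -17.8557 kJ/mol

-17.8557 kJ/mol


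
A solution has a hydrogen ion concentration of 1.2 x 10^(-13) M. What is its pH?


pH = -log10([H+])
pH = -log10(1.2 x 10^(-13))
pH = 12.9208

12.9208


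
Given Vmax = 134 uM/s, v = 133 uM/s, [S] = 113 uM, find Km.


Km = [S] * (Vmax - v) / v
Km = 113 * (134 - 133) / 133
Km = 0.8496 uM

0.8496 uM


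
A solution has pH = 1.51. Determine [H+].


[H+] = 10^(-pH)
[H+] = 10^(-1.51)
[H+] = 0.0309 M

0.0309 M


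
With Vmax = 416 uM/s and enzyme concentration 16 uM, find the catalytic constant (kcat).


kcat = Vmax / [E]t
kcat = 416 / 16
kcat = 26.0 s^-1

26.0 s^-1


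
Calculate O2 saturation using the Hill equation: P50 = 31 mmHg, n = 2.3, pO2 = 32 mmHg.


Y = pO2^n / (P50^n + pO2^n)
Y = 32^2.3 / (31^2.3 + 32^2.3)
Y = 51.82%

51.82%


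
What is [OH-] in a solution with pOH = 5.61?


[OH-] = 10^(-pOH)
[OH-] = 10^(-5.61)
[OH-] = 2.455e-06 M

2.455e-06 M


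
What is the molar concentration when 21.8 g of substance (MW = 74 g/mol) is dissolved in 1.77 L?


C = (mass / MW) / volume
C = (21.8 / 74) / 1.77
C = 0.1664 M

0.1664 M


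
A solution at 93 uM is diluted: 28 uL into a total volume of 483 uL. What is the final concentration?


C2 = C1 * V1 / V2
C2 = 93 * 28 / 483
C2 = 5.3913 uM

5.3913 uM


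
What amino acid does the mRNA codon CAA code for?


Standard genetic code lookup.
Codon CAA -> Gln

Gln


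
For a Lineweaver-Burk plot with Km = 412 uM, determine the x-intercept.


x-intercept = -1/Km
= -1/412
= -0.0024 1/uM

-0.0024 1/uM


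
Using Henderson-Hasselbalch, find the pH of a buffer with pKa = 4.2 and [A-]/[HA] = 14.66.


pH = pKa + log10([A-]/[HA])
pH = 4.2 + log10(14.66)
pH = 5.3661

5.3661


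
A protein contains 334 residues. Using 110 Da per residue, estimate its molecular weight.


MW = n_residues * 110 Da
MW = 334 * 110
MW = 36740 Da

36740 Da


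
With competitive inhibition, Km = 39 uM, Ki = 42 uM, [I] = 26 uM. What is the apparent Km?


Km_app = Km * (1 + [I]/Ki)
Km_app = 39 * (1 + 26/42)
Km_app = 63.1429 uM

63.1429 uM


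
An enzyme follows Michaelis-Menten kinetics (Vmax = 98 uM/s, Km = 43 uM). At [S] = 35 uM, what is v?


v = Vmax * [S] / (Km + [S])
v = 98 * 35 / (43 + 35)
v = 43.9744 uM/s

43.9744 uM/s


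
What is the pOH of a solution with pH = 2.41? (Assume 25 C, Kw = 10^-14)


pOH = 14 - pH
pOH = 14 - 2.41
pOH = 11.59

11.59


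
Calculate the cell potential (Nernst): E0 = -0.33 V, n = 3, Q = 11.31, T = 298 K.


E = E0 - (RT/nF) * ln(Q)
E = -0.33 - (8.314 * 298 / (3 * 96485)) * ln(11.31)
E = -0.3508 V

-0.3508 V


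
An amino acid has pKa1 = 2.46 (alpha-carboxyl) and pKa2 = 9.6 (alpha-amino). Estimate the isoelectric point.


pI = (pKa1 + pKa2) / 2
pI = (2.46 + 9.6) / 2
pI = 6.03

6.03


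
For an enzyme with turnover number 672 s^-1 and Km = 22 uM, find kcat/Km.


Catalytic efficiency = kcat / Km
= 672 / 22
= 30.5455 uM^-1*s^-1

30.5455 uM^-1*s^-1


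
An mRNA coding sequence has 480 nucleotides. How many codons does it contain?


codons = nucleotides / 3
codons = 480 / 3 = 160

160


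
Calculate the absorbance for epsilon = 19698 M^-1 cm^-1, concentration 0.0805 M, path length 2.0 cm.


A = epsilon * c * l
A = 19698 * 0.0805 * 2.0
A = 3171.378

3171.378


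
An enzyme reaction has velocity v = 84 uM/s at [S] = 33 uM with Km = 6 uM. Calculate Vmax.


Vmax = v * (Km + [S]) / [S]
Vmax = 84 * (6 + 33) / 33
Vmax = 99.2727 uM/s

99.2727 uM/s


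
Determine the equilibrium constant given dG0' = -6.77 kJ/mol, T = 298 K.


Keq = exp(-dG0 * 1000 / (R * T))
Keq = exp(-(-6.77) * 1000 / (8.314 * 298))
Keq = 15.3715

15.3715


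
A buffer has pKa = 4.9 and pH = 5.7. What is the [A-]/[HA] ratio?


[A-]/[HA] = 10^(pH - pKa)
= 10^(5.7 - 4.9)
= 6.3096

6.3096


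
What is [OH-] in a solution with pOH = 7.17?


[OH-] = 10^(-pOH)
[OH-] = 10^(-7.17)
[OH-] = 6.761e-08 M

6.761e-08 M


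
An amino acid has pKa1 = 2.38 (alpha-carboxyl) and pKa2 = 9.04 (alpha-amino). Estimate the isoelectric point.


pI = (pKa1 + pKa2) / 2
pI = (2.38 + 9.04) / 2
pI = 5.71

5.71


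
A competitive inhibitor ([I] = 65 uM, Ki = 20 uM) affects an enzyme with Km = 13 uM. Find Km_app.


Km_app = Km * (1 + [I]/Ki)
Km_app = 13 * (1 + 65/20)
Km_app = 55.25 uM

55.25 uM


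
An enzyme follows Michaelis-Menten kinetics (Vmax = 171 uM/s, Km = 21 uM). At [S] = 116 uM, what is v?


v = Vmax * [S] / (Km + [S])
v = 171 * 116 / (21 + 116)
v = 144.7883 uM/s

144.7883 uM/s


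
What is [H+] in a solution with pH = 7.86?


[H+] = 10^(-pH)
[H+] = 10^(-7.86)
[H+] = 1.380e-08 M

1.380e-08 M


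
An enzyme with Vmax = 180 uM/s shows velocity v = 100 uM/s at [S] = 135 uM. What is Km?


Km = [S] * (Vmax - v) / v
Km = 135 * (180 - 100) / 100
Km = 108.0 uM

108.0 uM


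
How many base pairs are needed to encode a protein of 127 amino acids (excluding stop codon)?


Each amino acid = 1 codon = 3 bp
bp = 127 * 3 = 381 bp

381 bp


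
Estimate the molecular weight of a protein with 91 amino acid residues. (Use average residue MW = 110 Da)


MW = n_residues * 110 Da
MW = 91 * 110
MW = 10010 Da

10010 Da


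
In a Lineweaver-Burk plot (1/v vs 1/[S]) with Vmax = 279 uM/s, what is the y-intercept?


y-intercept = 1/Vmax
= 1/279
= 0.0036 s/uM

0.0036 s/uM


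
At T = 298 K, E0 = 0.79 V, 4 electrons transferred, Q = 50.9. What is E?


E = E0 - (RT/nF) * ln(Q)
E = 0.79 - (8.314 * 298 / (4 * 96485)) * ln(50.9)
E = 0.7648 V

0.7648 V


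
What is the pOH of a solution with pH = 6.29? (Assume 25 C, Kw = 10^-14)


pOH = 14 - pH
pOH = 14 - 6.29
pOH = 7.71

7.71


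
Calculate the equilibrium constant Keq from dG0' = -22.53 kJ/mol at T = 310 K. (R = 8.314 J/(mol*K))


Keq = exp(-dG0 * 1000 / (R * T))
Keq = exp(-(-22.53) * 1000 / (8.314 * 310))
Keq = 6257.7174

6257.7174


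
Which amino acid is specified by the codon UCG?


Standard genetic code lookup.
Codon UCG -> Ser

Ser


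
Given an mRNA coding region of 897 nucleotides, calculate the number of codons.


codons = nucleotides / 3
codons = 897 / 3 = 299

299


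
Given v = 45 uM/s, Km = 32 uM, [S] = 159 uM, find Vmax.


Vmax = v * (Km + [S]) / [S]
Vmax = 45 * (32 + 159) / 159
Vmax = 54.0566 uM/s

54.0566 uM/s


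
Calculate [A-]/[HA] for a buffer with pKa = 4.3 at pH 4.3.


[A-]/[HA] = 10^(pH - pKa)
= 10^(4.3 - 4.3)
= 1.0

1.0


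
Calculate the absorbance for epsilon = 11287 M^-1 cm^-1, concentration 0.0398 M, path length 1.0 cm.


A = epsilon * c * l
A = 11287 * 0.0398 * 1.0
A = 449.2226

449.2226


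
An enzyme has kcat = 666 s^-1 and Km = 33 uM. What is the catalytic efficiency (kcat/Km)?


Catalytic efficiency = kcat / Km
= 666 / 33
= 20.1818 uM^-1*s^-1

20.1818 uM^-1*s^-1


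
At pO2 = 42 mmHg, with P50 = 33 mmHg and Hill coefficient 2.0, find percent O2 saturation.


Y = pO2^n / (P50^n + pO2^n)
Y = 42^2.0 / (33^2.0 + 42^2.0)
Y = 61.83%

61.83%


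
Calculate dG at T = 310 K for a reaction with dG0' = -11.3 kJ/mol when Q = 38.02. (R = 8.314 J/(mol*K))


dG = dG0' + RT * ln(Q) / 1000
dG = -11.3 + 8.314 * 310 * ln(38.02) / 1000
dG = -1.9233 kJ/mol

-1.9233 kJ/mol


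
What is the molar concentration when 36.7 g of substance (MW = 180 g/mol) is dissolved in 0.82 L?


C = (mass / MW) / volume
C = (36.7 / 180) / 0.82
C = 0.2486 M

0.2486 M


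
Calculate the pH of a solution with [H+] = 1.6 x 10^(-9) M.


pH = -log10([H+])
pH = -log10(1.6 x 10^(-9))
pH = 8.7959

8.7959


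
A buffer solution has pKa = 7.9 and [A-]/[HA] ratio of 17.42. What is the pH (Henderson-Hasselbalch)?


pH = pKa + log10([A-]/[HA])
pH = 7.9 + log10(17.42)
pH = 9.141

9.141


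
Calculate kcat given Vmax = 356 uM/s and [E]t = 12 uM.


kcat = Vmax / [E]t
kcat = 356 / 12
kcat = 29.6667 s^-1

29.6667 s^-1


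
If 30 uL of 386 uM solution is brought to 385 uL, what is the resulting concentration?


C2 = C1 * V1 / V2
C2 = 386 * 30 / 385
C2 = 30.0779 uM

30.0779 uM


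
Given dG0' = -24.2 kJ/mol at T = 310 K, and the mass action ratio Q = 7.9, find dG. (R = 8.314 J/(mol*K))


dG = dG0' + RT * ln(Q) / 1000
dG = -24.2 + 8.314 * 310 * ln(7.9) / 1000
dG = -18.873 kJ/mol

-18.873 kJ/mol
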